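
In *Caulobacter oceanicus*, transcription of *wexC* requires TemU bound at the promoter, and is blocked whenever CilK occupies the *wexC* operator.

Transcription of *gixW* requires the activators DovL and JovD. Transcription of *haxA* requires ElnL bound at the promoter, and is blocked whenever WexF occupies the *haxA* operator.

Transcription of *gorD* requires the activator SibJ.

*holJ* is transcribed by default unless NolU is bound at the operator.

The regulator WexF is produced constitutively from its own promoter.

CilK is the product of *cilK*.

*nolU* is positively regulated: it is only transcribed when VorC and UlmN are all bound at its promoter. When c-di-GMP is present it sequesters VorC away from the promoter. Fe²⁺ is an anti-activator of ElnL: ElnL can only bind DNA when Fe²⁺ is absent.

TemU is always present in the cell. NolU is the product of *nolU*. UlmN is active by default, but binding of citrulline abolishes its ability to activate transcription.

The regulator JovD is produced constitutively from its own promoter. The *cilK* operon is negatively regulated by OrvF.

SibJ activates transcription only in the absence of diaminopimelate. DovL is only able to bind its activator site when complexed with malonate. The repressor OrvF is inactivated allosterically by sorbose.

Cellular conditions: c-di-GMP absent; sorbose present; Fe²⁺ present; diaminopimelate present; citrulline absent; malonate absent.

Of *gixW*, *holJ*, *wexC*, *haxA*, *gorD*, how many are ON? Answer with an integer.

Malonate is absent, so DovL is inactive.
JovD is produced constitutively and is active.
Required activator DovL is absent, so *gixW* is not transcribed.
→ *gixW* is OFF.
c-di-GMP is absent, so VorC is active.
Citrulline is absent, so UlmN is active.
No repressor is bound and VorC and UlmN are active, so *nolU* is transcribed.
So NolU is produced and active.
With repressor NolU bound, *holJ* is not transcribed.
→ *holJ* is OFF.
Sorbose is present, so OrvF is inactive.
With no repressor bound, *cilK* is transcribed.
So CilK is produced and active.
TemU is produced constitutively and is active.
With repressor CilK bound, *wexC* is not transcribed.
→ *wexC* is OFF.
WexF is produced constitutively and is active.
Fe²⁺ is present, so ElnL is inactive.
With repressor WexF bound, *haxA* is not transcribed.
→ *haxA* is OFF.
Diaminopimelate is present, so SibJ is inactive.
Required activator SibJ is absent, so *gorD* is not transcribed.
→ *gorD* is OFF.
0 of the 5 genes are transcribed.

0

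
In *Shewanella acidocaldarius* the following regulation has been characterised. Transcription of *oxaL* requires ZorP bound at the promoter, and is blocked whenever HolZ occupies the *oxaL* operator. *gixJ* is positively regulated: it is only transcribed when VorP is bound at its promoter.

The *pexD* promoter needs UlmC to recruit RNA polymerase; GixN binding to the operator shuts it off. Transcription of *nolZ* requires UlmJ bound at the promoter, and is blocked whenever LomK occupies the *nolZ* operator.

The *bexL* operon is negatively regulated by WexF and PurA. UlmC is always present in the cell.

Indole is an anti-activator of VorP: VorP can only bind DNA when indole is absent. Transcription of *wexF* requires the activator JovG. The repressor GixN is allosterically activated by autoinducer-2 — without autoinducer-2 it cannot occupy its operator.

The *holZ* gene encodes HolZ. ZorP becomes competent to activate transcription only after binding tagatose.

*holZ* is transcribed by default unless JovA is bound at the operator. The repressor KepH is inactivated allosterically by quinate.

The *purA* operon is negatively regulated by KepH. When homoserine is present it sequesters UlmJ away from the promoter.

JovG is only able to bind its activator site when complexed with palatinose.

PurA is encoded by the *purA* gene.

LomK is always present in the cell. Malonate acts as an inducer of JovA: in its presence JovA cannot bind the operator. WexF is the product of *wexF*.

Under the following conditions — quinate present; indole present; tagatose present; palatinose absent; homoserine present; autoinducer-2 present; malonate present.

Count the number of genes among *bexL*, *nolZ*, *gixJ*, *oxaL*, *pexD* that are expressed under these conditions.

0

Palatinose is absent, so JovG is inactive.
Required activator JovG is absent, so *wexF* is not transcribed.
So WexF is not produced.
Quinate is present, so KepH is inactive.
With no repressor bound, *purA* is transcribed.
So PurA is produced and active.
With repressor PurA bound, *bexL* is not transcribed.
→ *bexL* is OFF.
LomK is produced constitutively and is active.
Homoserine is present, so UlmJ is inactive.
With repressor LomK bound, *nolZ* is not transcribed.
→ *nolZ* is OFF.
Indole is present, so VorP is inactive.
Required activator VorP is absent, so *gixJ* is not transcribed.
→ *gixJ* is OFF.
Malonate is present, so JovA is inactive.
With no repressor bound, *holZ* is transcribed.
So HolZ is produced and active.
Tagatose is present, so ZorP is active.
With repressor HolZ bound, *oxaL* is not transcribed.
→ *oxaL* is OFF.
Autoinducer-2 is present, so GixN is active.
UlmC is produced constitutively and is active.
With repressor GixN bound, *pexD* is not transcribed.
→ *pexD* is OFF.
0 of the 5 genes are transcribed.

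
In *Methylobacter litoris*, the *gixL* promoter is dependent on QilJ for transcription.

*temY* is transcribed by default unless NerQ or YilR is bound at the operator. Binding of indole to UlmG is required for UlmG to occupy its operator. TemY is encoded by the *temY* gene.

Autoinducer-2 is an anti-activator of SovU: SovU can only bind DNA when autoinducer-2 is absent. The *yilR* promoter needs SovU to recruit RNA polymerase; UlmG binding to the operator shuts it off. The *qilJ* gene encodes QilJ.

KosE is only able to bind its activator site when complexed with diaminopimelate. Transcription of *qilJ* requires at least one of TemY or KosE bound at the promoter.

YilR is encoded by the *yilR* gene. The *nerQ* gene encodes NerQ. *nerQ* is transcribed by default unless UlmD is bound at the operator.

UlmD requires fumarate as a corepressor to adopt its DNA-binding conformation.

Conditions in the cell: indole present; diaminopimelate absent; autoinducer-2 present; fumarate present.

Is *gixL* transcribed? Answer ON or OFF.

Fumarate is present, so UlmD is active.
With repressor UlmD bound, *nerQ* is not transcribed.
So NerQ is not produced.
Autoinducer-2 is present, so SovU is inactive.
Indole is present, so UlmG is active.
With repressor UlmG bound, *yilR* is not transcribed.
So YilR is not produced.
With no repressor bound, *temY* is transcribed.
So TemY is produced and active.
Diaminopimelate is absent, so KosE is inactive.
Activator TemY is present, so *qilJ* is transcribed.
So QilJ is produced and active.
No repressor is bound and QilJ is active, so *gixL* is transcribed.

ON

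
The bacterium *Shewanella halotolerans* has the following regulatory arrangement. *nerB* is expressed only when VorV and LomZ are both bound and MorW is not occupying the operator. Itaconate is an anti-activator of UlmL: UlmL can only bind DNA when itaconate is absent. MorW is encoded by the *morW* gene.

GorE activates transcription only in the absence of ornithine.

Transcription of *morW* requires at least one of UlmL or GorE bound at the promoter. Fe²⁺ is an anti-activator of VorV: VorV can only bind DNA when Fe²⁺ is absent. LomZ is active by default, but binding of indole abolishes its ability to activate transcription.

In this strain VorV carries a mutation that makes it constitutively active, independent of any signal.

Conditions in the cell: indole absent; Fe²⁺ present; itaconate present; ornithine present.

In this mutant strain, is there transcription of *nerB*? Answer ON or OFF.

VorV is constitutively active in this strain.
Itaconate is present, so UlmL is inactive.
Ornithine is present, so GorE is inactive.
No activator is available at the *morW* promoter, so *morW* is not transcribed.
So MorW is not produced.
Indole is absent, so LomZ is active.
No repressor is bound and VorV and LomZ are active, so *nerB* is transcribed.

ON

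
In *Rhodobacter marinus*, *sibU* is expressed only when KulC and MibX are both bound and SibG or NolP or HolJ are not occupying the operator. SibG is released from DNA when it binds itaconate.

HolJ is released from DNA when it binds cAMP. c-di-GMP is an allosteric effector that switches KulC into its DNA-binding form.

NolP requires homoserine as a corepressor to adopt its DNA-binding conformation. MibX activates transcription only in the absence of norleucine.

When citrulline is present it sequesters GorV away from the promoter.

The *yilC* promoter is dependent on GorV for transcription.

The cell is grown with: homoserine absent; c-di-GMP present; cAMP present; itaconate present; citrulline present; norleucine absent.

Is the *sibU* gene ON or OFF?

Itaconate is present, so SibG is inactive.
Homoserine is absent, so NolP is inactive.
cAMP is present, so HolJ is inactive.
c-di-GMP is present, so KulC is active.
Norleucine is absent, so MibX is active.
No repressor is bound and KulC and MibX are active, so *sibU* is transcribed.

ON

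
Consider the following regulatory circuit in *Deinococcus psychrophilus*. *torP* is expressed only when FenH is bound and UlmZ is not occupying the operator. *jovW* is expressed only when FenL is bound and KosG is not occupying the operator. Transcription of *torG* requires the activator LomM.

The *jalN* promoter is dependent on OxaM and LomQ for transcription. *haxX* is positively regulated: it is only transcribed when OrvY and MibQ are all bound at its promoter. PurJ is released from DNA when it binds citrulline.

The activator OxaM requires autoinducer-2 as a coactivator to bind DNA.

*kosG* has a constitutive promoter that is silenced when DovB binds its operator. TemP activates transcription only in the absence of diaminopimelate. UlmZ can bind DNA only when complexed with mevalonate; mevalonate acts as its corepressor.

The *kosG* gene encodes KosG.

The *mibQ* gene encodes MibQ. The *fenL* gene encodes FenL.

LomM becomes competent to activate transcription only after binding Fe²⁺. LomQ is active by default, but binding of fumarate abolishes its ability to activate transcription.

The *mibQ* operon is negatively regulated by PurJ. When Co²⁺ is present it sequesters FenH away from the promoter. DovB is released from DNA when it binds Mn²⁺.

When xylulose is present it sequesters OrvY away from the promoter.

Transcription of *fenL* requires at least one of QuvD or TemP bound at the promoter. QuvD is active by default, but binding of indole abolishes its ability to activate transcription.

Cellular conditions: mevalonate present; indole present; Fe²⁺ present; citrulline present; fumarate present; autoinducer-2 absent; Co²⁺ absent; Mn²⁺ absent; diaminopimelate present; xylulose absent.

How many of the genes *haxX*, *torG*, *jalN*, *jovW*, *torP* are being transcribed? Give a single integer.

Xylulose is absent, so OrvY is active.
Citrulline is present, so PurJ is inactive.
With no repressor bound, *mibQ* is transcribed.
So MibQ is produced and active.
No repressor is bound and OrvY and MibQ are active, so *haxX* is transcribed.
→ *haxX* is ON.
Fe²⁺ is present, so LomM is active.
No repressor is bound and LomM is active, so *torG* is transcribed.
→ *torG* is ON.
Autoinducer-2 is absent, so OxaM is inactive.
Fumarate is present, so LomQ is inactive.
Required activator OxaM is absent, so *jalN* is not transcribed.
→ *jalN* is OFF.
Mn²⁺ is absent, so DovB is active.
With repressor DovB bound, *kosG* is not transcribed.
So KosG is not produced.
Indole is present, so QuvD is inactive.
Diaminopimelate is present, so TemP is inactive.
No activator is available at the *fenL* promoter, so *fenL* is not transcribed.
So FenL is not produced.
Required activator FenL is absent, so *jovW* is not transcribed.
→ *jovW* is OFF.
Co²⁺ is absent, so FenH is active.
Mevalonate is present, so UlmZ is active.
With repressor UlmZ bound, *torP* is not transcribed.
→ *torP* is OFF.
2 of the 5 genes are transcribed.

2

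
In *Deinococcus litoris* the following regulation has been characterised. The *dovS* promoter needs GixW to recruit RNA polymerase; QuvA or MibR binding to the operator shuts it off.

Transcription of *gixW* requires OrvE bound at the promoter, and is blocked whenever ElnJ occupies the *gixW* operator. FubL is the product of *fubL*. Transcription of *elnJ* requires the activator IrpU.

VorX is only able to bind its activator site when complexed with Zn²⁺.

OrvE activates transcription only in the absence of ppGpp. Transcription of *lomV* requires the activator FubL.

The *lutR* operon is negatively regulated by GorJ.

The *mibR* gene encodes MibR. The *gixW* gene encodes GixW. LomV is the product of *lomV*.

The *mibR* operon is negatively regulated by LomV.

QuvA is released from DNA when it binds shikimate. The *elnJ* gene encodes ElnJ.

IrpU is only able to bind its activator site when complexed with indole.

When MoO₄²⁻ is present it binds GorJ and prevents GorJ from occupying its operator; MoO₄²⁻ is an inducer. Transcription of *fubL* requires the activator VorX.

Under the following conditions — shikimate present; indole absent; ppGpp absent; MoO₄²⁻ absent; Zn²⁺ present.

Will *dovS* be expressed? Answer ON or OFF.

ON

Shikimate is present, so QuvA is inactive.
Indole is absent, so IrpU is inactive.
Required activator IrpU is absent, so *elnJ* is not transcribed.
So ElnJ is not produced.
ppGpp is absent, so OrvE is active.
No repressor is bound and OrvE is active, so *gixW* is transcribed.
So GixW is produced and active.
Zn²⁺ is present, so VorX is active.
No repressor is bound and VorX is active, so *fubL* is transcribed.
So FubL is produced and active.
No repressor is bound and FubL is active, so *lomV* is transcribed.
So LomV is produced and active.
With repressor LomV bound, *mibR* is not transcribed.
So MibR is not produced.
No repressor is bound and GixW is active, so *dovS* is transcribed.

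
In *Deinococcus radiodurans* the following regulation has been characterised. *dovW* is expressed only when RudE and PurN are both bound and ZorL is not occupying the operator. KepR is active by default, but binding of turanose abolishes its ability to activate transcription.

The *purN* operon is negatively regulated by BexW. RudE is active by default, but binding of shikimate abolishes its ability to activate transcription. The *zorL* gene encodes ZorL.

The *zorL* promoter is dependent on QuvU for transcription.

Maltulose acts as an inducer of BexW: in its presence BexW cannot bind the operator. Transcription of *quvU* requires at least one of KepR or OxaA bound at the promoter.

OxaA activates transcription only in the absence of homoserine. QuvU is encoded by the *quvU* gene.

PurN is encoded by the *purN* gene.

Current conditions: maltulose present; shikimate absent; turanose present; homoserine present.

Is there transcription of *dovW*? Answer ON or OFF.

Turanose is present, so KepR is inactive.
Homoserine is present, so OxaA is inactive.
No activator is available at the *quvU* promoter, so *quvU* is not transcribed.
So QuvU is not produced.
Required activator QuvU is absent, so *zorL* is not transcribed.
So ZorL is not produced.
Shikimate is absent, so RudE is active.
Maltulose is present, so BexW is inactive.
With no repressor bound, *purN* is transcribed.
So PurN is produced and active.
No repressor is bound and RudE and PurN are active, so *dovW* is transcribed.

ON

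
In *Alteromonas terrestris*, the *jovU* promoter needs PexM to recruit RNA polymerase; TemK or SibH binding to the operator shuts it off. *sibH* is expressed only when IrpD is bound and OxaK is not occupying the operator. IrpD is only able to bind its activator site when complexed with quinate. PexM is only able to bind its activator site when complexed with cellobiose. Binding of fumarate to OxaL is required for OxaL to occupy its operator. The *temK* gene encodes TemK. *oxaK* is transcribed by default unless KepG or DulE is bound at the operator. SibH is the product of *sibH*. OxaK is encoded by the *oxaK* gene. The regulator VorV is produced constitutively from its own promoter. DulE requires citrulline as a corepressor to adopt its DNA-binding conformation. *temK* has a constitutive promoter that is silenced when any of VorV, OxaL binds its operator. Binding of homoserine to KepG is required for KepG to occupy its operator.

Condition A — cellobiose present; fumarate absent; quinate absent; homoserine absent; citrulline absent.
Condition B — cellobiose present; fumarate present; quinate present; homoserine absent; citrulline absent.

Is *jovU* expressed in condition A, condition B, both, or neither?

Condition A:
Cellobiose is present, so PexM is active.
VorV is produced constitutively and is active.
Fumarate is absent, so OxaL is inactive.
With repressor VorV bound, *temK* is not transcribed.
So TemK is not produced.
Quinate is absent, so IrpD is inactive.
Homoserine is absent, so KepG is inactive.
Citrulline is absent, so DulE is inactive.
With no repressor bound, *oxaK* is transcribed.
So OxaK is produced and active.
With repressor OxaK bound, *sibH* is not transcribed.
So SibH is not produced.
No repressor is bound and PexM is active, so *jovU* is transcribed.
→ *jovU* is ON in A.
Condition B:
Cellobiose is present, so PexM is active.
VorV is produced constitutively and is active.
Fumarate is present, so OxaL is active.
With repressor VorV bound, *temK* is not transcribed.
So TemK is not produced.
Quinate is present, so IrpD is active.
Homoserine is absent, so KepG is inactive.
Citrulline is absent, so DulE is inactive.
With no repressor bound, *oxaK* is transcribed.
So OxaK is produced and active.
With repressor OxaK bound, *sibH* is not transcribed.
So SibH is not produced.
No repressor is bound and PexM is active, so *jovU* is transcribed.
→ *jovU* is ON in B.

both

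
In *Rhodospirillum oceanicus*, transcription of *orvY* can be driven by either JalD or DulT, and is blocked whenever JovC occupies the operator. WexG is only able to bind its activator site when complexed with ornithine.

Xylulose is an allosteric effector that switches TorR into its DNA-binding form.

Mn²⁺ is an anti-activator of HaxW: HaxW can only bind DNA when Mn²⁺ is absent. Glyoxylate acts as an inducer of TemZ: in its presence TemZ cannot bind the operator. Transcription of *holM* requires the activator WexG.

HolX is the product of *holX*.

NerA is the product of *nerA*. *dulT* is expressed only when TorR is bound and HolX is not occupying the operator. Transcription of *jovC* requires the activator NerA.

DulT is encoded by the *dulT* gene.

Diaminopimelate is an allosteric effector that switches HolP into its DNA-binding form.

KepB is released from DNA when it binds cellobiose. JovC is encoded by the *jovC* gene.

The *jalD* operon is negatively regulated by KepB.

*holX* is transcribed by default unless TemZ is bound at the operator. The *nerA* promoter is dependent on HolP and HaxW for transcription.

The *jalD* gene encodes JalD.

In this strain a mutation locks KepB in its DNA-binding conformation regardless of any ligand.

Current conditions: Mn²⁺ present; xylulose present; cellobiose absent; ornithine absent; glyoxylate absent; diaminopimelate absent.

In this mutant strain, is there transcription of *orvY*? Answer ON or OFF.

KepB is constitutively active in this strain.
With repressor KepB bound, *jalD* is not transcribed.
So JalD is not produced.
Xylulose is present, so TorR is active.
Glyoxylate is absent, so TemZ is active.
With repressor TemZ bound, *holX* is not transcribed.
So HolX is not produced.
No repressor is bound and TorR is active, so *dulT* is transcribed.
So DulT is produced and active.
Diaminopimelate is absent, so HolP is inactive.
Mn²⁺ is present, so HaxW is inactive.
Required activator HolP is absent, so *nerA* is not transcribed.
So NerA is not produced.
Required activator NerA is absent, so *jovC* is not transcribed.
So JovC is not produced.
Activator DulT is present, so *orvY* is transcribed.

ON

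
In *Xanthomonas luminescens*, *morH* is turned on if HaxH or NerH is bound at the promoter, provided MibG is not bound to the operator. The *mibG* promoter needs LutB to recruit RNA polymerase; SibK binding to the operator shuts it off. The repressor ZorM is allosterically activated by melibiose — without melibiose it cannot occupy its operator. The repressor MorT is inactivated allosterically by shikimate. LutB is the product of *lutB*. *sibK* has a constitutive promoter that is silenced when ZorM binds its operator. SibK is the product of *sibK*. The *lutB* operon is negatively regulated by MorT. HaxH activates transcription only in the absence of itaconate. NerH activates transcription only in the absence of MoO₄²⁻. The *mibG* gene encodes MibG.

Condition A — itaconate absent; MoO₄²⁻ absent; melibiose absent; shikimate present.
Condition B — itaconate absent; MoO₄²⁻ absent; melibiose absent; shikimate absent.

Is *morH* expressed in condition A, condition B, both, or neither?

Condition A:
Itaconate is absent, so HaxH is active.
MoO₄²⁻ is absent, so NerH is active.
Melibiose is absent, so ZorM is inactive.
With no repressor bound, *sibK* is transcribed.
So SibK is produced and active.
Shikimate is present, so MorT is inactive.
With no repressor bound, *lutB* is transcribed.
So LutB is produced and active.
With repressor SibK bound, *mibG* is not transcribed.
So MibG is not produced.
Activator HaxH is present, so *morH* is transcribed.
→ *morH* is ON in A.
Condition B:
Itaconate is absent, so HaxH is active.
MoO₄²⁻ is absent, so NerH is active.
Melibiose is absent, so ZorM is inactive.
With no repressor bound, *sibK* is transcribed.
So SibK is produced and active.
Shikimate is absent, so MorT is active.
With repressor MorT bound, *lutB* is not transcribed.
So LutB is not produced.
With repressor SibK bound, *mibG* is not transcribed.
So MibG is not produced.
Activator HaxH is present, so *morH* is transcribed.
→ *morH* is ON in B.

both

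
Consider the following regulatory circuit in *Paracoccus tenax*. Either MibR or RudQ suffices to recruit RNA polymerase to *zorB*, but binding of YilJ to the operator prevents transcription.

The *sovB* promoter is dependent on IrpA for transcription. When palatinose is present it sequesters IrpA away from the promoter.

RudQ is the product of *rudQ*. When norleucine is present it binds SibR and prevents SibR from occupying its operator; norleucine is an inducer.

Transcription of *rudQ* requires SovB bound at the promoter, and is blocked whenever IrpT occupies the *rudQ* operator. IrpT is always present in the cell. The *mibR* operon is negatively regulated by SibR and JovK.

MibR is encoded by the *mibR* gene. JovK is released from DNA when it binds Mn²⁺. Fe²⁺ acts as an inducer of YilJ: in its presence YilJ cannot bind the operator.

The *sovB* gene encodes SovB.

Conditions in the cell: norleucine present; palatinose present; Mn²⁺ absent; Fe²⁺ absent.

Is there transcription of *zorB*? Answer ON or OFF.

Fe²⁺ is absent, so YilJ is active.
Norleucine is present, so SibR is inactive.
Mn²⁺ is absent, so JovK is active.
With repressor JovK bound, *mibR* is not transcribed.
So MibR is not produced.
IrpT is produced constitutively and is active.
Palatinose is present, so IrpA is inactive.
Required activator IrpA is absent, so *sovB* is not transcribed.
So SovB is not produced.
With repressor IrpT bound, *rudQ* is not transcribed.
So RudQ is not produced.
With repressor YilJ bound, *zorB* is not transcribed.

OFF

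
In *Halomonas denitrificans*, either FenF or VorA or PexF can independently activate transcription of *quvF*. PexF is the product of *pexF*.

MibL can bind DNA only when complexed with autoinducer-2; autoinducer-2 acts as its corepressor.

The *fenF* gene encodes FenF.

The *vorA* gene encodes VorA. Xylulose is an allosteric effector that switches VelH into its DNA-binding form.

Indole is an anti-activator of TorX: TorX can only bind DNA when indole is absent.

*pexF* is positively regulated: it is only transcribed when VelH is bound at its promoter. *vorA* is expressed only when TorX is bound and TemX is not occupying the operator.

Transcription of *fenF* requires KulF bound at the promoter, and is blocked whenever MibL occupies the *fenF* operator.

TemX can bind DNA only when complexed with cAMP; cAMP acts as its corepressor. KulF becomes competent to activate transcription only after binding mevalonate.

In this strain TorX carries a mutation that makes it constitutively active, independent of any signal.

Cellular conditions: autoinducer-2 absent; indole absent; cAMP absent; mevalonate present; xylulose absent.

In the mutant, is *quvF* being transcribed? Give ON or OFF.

Autoinducer-2 is absent, so MibL is inactive.
Mevalonate is present, so KulF is active.
No repressor is bound and KulF is active, so *fenF* is transcribed.
So FenF is produced and active.
TorX is constitutively active in this strain.
cAMP is absent, so TemX is inactive.
No repressor is bound and TorX is active, so *vorA* is transcribed.
So VorA is produced and active.
Xylulose is absent, so VelH is inactive.
Required activator VelH is absent, so *pexF* is not transcribed.
So PexF is not produced.
Activator FenF is present, so *quvF* is transcribed.

ON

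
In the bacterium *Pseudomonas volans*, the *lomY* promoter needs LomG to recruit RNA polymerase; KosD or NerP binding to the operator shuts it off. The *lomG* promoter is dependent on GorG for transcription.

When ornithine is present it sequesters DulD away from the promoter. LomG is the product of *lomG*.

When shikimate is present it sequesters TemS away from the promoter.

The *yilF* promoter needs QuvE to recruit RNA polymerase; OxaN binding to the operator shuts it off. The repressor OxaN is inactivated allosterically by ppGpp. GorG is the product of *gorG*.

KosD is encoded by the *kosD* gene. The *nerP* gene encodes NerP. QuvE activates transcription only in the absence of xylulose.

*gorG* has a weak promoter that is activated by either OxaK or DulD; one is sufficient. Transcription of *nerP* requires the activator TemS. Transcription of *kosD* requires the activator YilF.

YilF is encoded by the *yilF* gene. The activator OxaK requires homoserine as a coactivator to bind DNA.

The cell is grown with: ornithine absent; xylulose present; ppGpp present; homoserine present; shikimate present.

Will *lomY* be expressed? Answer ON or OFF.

Xylulose is present, so QuvE is inactive.
ppGpp is present, so OxaN is inactive.
Required activator QuvE is absent, so *yilF* is not transcribed.
So YilF is not produced.
Required activator YilF is absent, so *kosD* is not transcribed.
So KosD is not produced.
Shikimate is present, so TemS is inactive.
Required activator TemS is absent, so *nerP* is not transcribed.
So NerP is not produced.
Homoserine is present, so OxaK is active.
Ornithine is absent, so DulD is active.
Activator OxaK is present, so *gorG* is transcribed.
So GorG is produced and active.
No repressor is bound and GorG is active, so *lomG* is transcribed.
So LomG is produced and active.
No repressor is bound and LomG is active, so *lomY* is transcribed.

ON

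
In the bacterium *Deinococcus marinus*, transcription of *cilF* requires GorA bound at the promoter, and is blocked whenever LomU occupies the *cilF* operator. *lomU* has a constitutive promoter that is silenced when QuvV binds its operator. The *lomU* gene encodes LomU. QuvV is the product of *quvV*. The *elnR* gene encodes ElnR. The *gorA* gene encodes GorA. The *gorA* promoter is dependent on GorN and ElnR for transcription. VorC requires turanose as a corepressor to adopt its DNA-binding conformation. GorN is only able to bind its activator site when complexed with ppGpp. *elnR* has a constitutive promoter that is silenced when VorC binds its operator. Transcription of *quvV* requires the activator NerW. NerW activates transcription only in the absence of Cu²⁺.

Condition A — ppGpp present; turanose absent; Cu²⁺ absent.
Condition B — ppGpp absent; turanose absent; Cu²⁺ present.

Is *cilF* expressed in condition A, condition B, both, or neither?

Condition A:
ppGpp is present, so GorN is active.
Turanose is absent, so VorC is inactive.
With no repressor bound, *elnR* is transcribed.
So ElnR is produced and active.
No repressor is bound and GorN and ElnR are active, so *gorA* is transcribed.
So GorA is produced and active.
Cu²⁺ is absent, so NerW is active.
No repressor is bound and NerW is active, so *quvV* is transcribed.
So QuvV is produced and active.
With repressor QuvV bound, *lomU* is not transcribed.
So LomU is not produced.
No repressor is bound and GorA is active, so *cilF* is transcribed.
→ *cilF* is ON in A.
Condition B:
ppGpp is absent, so GorN is inactive.
Turanose is absent, so VorC is inactive.
With no repressor bound, *elnR* is transcribed.
So ElnR is produced and active.
Required activator GorN is absent, so *gorA* is not transcribed.
So GorA is not produced.
Cu²⁺ is present, so NerW is inactive.
Required activator NerW is absent, so *quvV* is not transcribed.
So QuvV is not produced.
With no repressor bound, *lomU* is transcribed.
So LomU is produced and active.
With repressor LomU bound, *cilF* is not transcribed.
→ *cilF* is OFF in B.

A only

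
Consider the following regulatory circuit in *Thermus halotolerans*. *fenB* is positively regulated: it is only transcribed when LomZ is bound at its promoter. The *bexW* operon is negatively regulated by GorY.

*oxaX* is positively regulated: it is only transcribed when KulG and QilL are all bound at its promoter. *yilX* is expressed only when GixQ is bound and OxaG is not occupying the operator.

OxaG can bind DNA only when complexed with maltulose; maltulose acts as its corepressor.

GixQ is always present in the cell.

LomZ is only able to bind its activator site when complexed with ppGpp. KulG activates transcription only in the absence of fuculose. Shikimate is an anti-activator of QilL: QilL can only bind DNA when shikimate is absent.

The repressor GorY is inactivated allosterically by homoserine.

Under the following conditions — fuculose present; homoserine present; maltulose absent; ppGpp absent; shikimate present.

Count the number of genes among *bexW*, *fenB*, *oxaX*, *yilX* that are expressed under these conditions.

2

Homoserine is present, so GorY is inactive.
With no repressor bound, *bexW* is transcribed.
→ *bexW* is ON.
ppGpp is absent, so LomZ is inactive.
Required activator LomZ is absent, so *fenB* is not transcribed.
→ *fenB* is OFF.
Fuculose is present, so KulG is inactive.
Shikimate is present, so QilL is inactive.
Required activator KulG is absent, so *oxaX* is not transcribed.
→ *oxaX* is OFF.
GixQ is produced constitutively and is active.
Maltulose is absent, so OxaG is inactive.
No repressor is bound and GixQ is active, so *yilX* is transcribed.
→ *yilX* is ON.
2 of the 4 genes are transcribed.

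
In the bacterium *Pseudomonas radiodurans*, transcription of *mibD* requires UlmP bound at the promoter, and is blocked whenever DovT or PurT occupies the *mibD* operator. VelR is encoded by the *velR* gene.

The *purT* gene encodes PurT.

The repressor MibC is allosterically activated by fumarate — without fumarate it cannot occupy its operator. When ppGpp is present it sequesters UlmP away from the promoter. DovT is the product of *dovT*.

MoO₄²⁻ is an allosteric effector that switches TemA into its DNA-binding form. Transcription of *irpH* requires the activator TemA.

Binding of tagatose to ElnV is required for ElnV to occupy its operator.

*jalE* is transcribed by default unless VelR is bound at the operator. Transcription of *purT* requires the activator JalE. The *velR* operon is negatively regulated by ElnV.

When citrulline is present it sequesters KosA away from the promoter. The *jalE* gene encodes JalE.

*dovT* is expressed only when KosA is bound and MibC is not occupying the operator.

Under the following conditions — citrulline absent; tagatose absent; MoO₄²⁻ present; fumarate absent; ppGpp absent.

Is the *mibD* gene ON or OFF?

ppGpp is absent, so UlmP is active.
Citrulline is absent, so KosA is active.
Fumarate is absent, so MibC is inactive.
No repressor is bound and KosA is active, so *dovT* is transcribed.
So DovT is produced and active.
Tagatose is absent, so ElnV is inactive.
With no repressor bound, *velR* is transcribed.
So VelR is produced and active.
With repressor VelR bound, *jalE* is not transcribed.
So JalE is not produced.
Required activator JalE is absent, so *purT* is not transcribed.
So PurT is not produced.
With repressor DovT bound, *mibD* is not transcribed.

OFF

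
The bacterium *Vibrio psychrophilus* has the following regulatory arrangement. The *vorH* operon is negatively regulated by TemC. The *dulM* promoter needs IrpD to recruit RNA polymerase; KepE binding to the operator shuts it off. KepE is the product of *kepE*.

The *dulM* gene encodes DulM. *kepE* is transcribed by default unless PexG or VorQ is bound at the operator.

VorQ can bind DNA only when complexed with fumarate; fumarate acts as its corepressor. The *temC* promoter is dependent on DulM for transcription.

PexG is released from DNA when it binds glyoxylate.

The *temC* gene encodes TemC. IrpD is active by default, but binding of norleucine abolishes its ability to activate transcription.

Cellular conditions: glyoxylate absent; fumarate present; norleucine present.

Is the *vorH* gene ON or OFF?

Glyoxylate is absent, so PexG is active.
Fumarate is present, so VorQ is active.
With repressor PexG bound, *kepE* is not transcribed.
So KepE is not produced.
Norleucine is present, so IrpD is inactive.
Required activator IrpD is absent, so *dulM* is not transcribed.
So DulM is not produced.
Required activator DulM is absent, so *temC* is not transcribed.
So TemC is not produced.
With no repressor bound, *vorH* is transcribed.

ON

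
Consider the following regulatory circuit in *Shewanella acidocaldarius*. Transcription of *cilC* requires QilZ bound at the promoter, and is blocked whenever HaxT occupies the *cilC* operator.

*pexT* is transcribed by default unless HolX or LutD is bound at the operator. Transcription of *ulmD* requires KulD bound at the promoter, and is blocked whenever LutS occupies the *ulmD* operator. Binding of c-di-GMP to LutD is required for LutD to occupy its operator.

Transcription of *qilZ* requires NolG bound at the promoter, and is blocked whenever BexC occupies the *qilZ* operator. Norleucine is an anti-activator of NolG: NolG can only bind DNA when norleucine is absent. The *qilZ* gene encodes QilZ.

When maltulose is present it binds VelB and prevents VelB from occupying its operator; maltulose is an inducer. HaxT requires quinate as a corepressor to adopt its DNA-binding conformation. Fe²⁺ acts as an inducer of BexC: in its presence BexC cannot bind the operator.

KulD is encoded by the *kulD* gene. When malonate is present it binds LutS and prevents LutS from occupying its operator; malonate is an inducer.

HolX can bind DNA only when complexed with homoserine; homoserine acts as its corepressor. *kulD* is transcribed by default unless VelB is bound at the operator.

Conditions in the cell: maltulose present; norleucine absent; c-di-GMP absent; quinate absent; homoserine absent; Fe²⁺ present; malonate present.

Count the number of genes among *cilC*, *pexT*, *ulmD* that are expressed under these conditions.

Norleucine is absent, so NolG is active.
Fe²⁺ is present, so BexC is inactive.
No repressor is bound and NolG is active, so *qilZ* is transcribed.
So QilZ is produced and active.
Quinate is absent, so HaxT is inactive.
No repressor is bound and QilZ is active, so *cilC* is transcribed.
→ *cilC* is ON.
Homoserine is absent, so HolX is inactive.
c-di-GMP is absent, so LutD is inactive.
With no repressor bound, *pexT* is transcribed.
→ *pexT* is ON.
Malonate is present, so LutS is inactive.
Maltulose is present, so VelB is inactive.
With no repressor bound, *kulD* is transcribed.
So KulD is produced and active.
No repressor is bound and KulD is active, so *ulmD* is transcribed.
→ *ulmD* is ON.
3 of the 3 genes are transcribed.

3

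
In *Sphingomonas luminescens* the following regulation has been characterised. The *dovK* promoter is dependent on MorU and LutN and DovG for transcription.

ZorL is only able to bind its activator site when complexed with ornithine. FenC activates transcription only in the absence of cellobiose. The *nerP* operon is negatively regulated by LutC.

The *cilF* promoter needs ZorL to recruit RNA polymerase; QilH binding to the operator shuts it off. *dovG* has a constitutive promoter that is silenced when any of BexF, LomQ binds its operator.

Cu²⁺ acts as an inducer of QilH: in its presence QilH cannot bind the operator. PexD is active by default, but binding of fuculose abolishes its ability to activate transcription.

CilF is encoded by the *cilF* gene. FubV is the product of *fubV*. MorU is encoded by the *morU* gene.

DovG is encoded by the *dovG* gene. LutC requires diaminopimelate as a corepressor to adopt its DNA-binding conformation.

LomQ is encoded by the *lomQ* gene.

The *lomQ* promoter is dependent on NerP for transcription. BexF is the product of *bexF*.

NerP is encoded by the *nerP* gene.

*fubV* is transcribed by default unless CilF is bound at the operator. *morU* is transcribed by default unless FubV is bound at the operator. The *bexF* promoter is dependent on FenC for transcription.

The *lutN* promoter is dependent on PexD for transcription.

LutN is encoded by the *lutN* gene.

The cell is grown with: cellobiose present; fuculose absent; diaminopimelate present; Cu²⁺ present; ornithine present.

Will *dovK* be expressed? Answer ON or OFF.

Ornithine is present, so ZorL is active.
Cu²⁺ is present, so QilH is inactive.
No repressor is bound and ZorL is active, so *cilF* is transcribed.
So CilF is produced and active.
With repressor CilF bound, *fubV* is not transcribed.
So FubV is not produced.
With no repressor bound, *morU* is transcribed.
So MorU is produced and active.
Fuculose is absent, so PexD is active.
No repressor is bound and PexD is active, so *lutN* is transcribed.
So LutN is produced and active.
Cellobiose is present, so FenC is inactive.
Required activator FenC is absent, so *bexF* is not transcribed.
So BexF is not produced.
Diaminopimelate is present, so LutC is active.
With repressor LutC bound, *nerP* is not transcribed.
So NerP is not produced.
Required activator NerP is absent, so *lomQ* is not transcribed.
So LomQ is not produced.
With no repressor bound, *dovG* is transcribed.
So DovG is produced and active.
No repressor is bound and MorU and LutN and DovG are active, so *dovK* is transcribed.

ON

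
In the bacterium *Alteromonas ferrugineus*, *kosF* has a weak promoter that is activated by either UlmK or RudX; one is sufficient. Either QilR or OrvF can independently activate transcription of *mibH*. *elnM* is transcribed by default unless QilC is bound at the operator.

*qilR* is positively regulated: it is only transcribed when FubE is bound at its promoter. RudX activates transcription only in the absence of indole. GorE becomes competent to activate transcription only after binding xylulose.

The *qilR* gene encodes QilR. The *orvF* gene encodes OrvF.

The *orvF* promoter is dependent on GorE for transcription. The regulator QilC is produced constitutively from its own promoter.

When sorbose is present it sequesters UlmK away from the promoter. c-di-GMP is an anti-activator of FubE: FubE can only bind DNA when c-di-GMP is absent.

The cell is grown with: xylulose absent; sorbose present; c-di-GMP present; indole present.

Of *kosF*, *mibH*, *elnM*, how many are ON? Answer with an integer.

Sorbose is present, so UlmK is inactive.
Indole is present, so RudX is inactive.
No activator is available at the *kosF* promoter, so *kosF* is not transcribed.
→ *kosF* is OFF.
c-di-GMP is present, so FubE is inactive.
Required activator FubE is absent, so *qilR* is not transcribed.
So QilR is not produced.
Xylulose is absent, so GorE is inactive.
Required activator GorE is absent, so *orvF* is not transcribed.
So OrvF is not produced.
No activator is available at the *mibH* promoter, so *mibH* is not transcribed.
→ *mibH* is OFF.
QilC is produced constitutively and is active.
With repressor QilC bound, *elnM* is not transcribed.
→ *elnM* is OFF.
0 of the 3 genes are transcribed.

0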